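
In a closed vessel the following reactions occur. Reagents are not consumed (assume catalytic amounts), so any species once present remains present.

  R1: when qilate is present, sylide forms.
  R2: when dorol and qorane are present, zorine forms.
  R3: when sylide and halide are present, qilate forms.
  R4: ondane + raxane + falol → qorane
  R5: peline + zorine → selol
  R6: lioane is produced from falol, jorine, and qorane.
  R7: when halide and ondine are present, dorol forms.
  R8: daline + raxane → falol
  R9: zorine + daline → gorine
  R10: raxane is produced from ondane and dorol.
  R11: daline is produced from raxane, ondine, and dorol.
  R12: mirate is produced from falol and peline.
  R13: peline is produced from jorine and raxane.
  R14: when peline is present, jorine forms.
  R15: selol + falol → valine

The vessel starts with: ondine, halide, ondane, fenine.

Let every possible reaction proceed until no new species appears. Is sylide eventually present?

No

sylide would need qilate (R1), but qilate never forms.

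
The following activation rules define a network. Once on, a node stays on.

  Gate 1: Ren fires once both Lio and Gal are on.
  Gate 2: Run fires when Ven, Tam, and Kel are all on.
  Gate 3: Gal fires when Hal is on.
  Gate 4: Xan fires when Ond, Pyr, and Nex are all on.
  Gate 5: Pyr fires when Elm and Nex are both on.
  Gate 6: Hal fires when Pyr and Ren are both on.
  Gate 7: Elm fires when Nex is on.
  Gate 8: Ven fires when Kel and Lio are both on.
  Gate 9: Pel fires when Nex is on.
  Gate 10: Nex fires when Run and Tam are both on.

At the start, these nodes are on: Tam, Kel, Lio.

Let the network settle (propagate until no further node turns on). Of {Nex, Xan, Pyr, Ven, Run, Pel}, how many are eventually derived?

Gate 8: Kel and Lio on → Ven on.
Gate 2: Ven, Tam, and Kel on → Run on.
Run and Tam are on, so Nex fires (Gate 10).
Nex is on, so Pel fires (Gate 9).
Gate 7: Nex on → Elm on.
Elm and Nex are on, so Pyr fires (Gate 5).
Nex: reached.
Xan would need Ond, Pyr, and Nex (Gate 4), but Ond never turns on.
Pyr: reached.
Ven: reached.
Run: reached.
Pel: reached.
Reached: Nex, Pyr, Ven, Run, and Pel — 5 of the 6.

5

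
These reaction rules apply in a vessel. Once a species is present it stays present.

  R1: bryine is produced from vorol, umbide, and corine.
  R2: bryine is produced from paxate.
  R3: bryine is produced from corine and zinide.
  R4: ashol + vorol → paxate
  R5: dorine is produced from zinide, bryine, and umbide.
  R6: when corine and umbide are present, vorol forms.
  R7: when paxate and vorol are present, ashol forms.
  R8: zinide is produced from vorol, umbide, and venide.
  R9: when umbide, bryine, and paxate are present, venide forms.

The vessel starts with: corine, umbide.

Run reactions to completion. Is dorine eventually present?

No

dorine would need zinide, bryine, and umbide (R5), but zinide never forms.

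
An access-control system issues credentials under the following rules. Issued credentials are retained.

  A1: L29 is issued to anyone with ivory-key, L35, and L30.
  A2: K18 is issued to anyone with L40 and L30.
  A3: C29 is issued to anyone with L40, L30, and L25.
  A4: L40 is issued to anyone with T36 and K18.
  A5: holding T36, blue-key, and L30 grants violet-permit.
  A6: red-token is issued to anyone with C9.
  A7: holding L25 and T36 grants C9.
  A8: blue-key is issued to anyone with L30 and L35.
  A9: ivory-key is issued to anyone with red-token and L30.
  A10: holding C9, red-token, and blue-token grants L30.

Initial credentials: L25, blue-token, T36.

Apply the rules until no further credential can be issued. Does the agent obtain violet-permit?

violet-permit would need T36, blue-key, and L30 (A5), but blue-key is never granted.

No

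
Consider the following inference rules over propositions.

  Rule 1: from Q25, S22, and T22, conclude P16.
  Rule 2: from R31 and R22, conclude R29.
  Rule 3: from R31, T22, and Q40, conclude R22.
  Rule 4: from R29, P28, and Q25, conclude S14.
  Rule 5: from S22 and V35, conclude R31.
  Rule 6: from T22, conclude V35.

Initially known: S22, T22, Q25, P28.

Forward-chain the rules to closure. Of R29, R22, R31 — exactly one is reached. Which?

R31

T22 holds, so V35 follows (Rule 6).
From S22 and V35, Rule 5 gives R31.
R29 would need R31 and R22 (Rule 2), but R22 is never established. R22 would need R31, T22, and Q40 (Rule 3), but Q40 is never established.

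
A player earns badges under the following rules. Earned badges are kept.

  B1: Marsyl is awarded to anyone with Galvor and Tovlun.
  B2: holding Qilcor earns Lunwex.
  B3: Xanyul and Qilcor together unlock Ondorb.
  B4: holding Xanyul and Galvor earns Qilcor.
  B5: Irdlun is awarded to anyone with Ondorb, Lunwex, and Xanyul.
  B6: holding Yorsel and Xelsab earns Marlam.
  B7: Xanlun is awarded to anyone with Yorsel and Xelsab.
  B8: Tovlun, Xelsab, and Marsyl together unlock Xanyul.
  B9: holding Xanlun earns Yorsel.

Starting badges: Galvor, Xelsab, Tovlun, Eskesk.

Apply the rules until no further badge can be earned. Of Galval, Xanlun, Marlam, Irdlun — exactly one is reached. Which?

Irdlun

With Galvor and Tovlun, Marsyl is earned (B1).
With Tovlun, Xelsab, and Marsyl, Xanyul is earned (B8).
With Xanyul and Galvor, Qilcor is earned (B4).
With Xanyul and Qilcor, Ondorb is earned (B3).
With Qilcor, Lunwex is earned (B2).
With Ondorb, Lunwex, and Xanyul, Irdlun is earned (B5).
Xanlun would need Yorsel and Xelsab (B7), but Yorsel is never earned. Marlam would need Yorsel and Xelsab (B6), but Yorsel is never earned. No rule produces Galval, and it is not given.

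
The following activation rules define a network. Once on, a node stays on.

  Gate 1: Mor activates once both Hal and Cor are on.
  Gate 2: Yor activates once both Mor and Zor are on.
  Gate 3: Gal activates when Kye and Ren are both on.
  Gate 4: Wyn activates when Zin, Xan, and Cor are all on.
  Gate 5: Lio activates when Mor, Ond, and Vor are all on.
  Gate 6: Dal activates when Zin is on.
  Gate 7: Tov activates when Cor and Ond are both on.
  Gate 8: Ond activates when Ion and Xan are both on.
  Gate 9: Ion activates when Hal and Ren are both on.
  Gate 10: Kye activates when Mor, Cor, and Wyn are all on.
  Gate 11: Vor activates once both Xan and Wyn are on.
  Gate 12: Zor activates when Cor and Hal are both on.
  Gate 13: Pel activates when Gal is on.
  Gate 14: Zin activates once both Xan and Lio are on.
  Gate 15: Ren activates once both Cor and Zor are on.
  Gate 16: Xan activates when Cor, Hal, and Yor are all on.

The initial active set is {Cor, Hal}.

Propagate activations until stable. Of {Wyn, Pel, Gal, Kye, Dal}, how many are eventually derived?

Wyn would need Zin, Xan, and Cor (Gate 4), but Zin never turns on.
Pel would need Gal (Gate 13), but Gal never turns on.
Gal would need Kye and Ren (Gate 3), but Kye never turns on.
Kye would need Mor, Cor, and Wyn (Gate 10), but Wyn never turns on.
Dal would need Zin (Gate 6), but Zin never turns on.
None of the 5 are reached.

0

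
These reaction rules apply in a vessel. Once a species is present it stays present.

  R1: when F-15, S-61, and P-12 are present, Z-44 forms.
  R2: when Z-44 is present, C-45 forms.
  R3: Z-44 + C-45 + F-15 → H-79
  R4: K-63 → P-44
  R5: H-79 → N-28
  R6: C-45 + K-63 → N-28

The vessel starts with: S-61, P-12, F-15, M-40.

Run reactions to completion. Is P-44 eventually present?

No

P-44 would need K-63 (R4), but K-63 never forms.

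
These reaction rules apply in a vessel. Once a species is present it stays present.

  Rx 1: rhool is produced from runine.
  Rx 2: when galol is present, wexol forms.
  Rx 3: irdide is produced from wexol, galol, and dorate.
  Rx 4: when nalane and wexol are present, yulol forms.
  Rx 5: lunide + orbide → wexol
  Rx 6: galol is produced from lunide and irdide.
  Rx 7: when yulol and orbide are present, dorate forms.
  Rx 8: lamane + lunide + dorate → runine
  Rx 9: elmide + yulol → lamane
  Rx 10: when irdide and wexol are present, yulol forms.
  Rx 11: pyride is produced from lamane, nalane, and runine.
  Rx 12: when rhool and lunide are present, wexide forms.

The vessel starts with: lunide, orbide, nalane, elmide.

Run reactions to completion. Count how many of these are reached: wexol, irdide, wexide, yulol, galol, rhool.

4

lunide and orbide present → wexol forms (Rx 5).
nalane and wexol present → yulol forms (Rx 4).
yulol and orbide present → dorate forms (Rx 7).
elmide and yulol present → lamane forms (Rx 9).
lamane, lunide, and dorate present → runine forms (Rx 8).
runine present → rhool forms (Rx 1).
rhool and lunide present → wexide forms (Rx 12).
wexol: reached.
irdide would need wexol, galol, and dorate (Rx 3), but galol never forms.
wexide: reached.
yulol: reached.
galol would need lunide and irdide (Rx 6), but irdide never forms.
rhool: reached.
Reached: wexol, wexide, yulol, and rhool — 4 of the 6.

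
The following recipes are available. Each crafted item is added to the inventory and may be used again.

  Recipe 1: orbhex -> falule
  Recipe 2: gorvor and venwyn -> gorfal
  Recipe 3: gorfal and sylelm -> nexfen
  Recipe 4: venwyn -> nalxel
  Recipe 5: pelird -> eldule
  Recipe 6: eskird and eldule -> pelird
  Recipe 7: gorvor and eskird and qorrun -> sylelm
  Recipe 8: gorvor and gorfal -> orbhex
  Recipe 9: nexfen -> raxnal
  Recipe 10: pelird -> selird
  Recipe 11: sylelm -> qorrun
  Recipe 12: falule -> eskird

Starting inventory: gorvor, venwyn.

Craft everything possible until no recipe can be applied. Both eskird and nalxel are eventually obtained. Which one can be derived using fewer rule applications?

nalxel: Using Recipe 4, venwyn makes nalxel. [1 rule application]
eskird: gorvor and venwyn -> gorfal (Recipe 2). Using Recipe 8, gorvor and gorfal make orbhex. orbhex -> falule (Recipe 1). Using Recipe 12, falule makes eskird. [4 rule applications]
nalxel needs fewer.

nalxel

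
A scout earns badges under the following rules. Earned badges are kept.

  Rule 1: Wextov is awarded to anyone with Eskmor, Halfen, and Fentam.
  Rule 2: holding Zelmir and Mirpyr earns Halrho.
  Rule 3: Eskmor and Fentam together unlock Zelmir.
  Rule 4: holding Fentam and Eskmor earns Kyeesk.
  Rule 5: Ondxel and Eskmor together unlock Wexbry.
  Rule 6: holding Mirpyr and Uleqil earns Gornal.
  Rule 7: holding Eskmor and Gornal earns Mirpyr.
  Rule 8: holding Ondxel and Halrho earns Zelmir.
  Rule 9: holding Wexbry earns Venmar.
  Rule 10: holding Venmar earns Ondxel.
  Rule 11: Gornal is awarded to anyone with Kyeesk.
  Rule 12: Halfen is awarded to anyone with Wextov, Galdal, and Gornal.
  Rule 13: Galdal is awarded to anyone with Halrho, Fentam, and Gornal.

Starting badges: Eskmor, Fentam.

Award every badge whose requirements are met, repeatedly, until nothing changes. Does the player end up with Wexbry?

Wexbry would need Ondxel and Eskmor (Rule 5), but Ondxel is never earned.

No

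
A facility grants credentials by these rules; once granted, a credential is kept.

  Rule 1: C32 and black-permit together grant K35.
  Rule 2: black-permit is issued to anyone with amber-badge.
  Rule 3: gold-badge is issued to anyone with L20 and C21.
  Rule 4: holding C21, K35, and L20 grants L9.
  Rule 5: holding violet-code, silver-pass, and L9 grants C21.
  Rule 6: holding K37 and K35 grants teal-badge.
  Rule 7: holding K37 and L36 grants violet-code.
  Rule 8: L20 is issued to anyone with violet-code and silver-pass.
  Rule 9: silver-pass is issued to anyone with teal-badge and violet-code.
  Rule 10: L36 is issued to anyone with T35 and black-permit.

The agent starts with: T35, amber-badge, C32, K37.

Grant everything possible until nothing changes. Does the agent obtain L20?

Yes

Holding amber-badge grants black-permit (Rule 2).
Holding T35 and black-permit grants L36 (Rule 10).
Holding C32 and black-permit grants K35 (Rule 1).
Holding K37 and L36 grants violet-code (Rule 7).
Holding K37 and K35 grants teal-badge (Rule 6).
Holding teal-badge and violet-code grants silver-pass (Rule 9).
Holding violet-code and silver-pass grants L20 (Rule 8).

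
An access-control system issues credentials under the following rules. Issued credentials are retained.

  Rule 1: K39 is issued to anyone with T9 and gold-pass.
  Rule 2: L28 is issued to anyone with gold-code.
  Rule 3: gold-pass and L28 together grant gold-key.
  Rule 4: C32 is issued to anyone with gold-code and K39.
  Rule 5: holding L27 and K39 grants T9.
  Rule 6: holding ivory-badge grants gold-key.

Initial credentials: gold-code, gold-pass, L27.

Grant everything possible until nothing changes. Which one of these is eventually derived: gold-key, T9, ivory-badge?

Holding gold-code grants L28 (Rule 2).
Holding gold-pass and L28 grants gold-key (Rule 3).
No rule produces ivory-badge, and it is not given. T9 would need L27 and K39 (Rule 5), but K39 is never granted.

gold-key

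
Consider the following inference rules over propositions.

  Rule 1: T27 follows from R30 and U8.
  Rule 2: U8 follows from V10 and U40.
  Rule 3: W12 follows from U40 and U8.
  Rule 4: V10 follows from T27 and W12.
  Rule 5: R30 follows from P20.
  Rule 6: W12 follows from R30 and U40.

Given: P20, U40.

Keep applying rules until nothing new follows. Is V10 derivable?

V10 would need T27 and W12 (Rule 4), but T27 is never established.

No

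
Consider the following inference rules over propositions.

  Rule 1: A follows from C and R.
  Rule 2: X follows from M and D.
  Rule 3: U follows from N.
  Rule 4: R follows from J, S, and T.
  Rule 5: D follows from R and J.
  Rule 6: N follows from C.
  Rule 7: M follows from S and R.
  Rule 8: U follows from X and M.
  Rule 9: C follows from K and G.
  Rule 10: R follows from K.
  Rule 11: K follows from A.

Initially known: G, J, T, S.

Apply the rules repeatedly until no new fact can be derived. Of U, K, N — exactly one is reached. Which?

U

From J, S, and T, Rule 4 gives R.
S and R hold, so M follows (Rule 7).
From R and J, Rule 5 gives D.
M and D hold, so X follows (Rule 2).
X and M hold, so U follows (Rule 8).
N would need C (Rule 6), but C is never established. K would need A (Rule 11), but A is never established.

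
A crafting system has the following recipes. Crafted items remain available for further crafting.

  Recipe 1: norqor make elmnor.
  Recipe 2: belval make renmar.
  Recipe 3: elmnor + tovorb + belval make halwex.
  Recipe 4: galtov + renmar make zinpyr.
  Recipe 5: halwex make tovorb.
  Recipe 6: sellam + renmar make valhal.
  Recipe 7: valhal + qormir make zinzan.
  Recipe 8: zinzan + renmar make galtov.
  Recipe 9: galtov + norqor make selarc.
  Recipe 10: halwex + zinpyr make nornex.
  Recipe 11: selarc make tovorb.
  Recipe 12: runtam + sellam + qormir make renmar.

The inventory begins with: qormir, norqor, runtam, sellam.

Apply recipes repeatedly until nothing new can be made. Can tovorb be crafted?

Using Recipe 12, runtam, sellam, and qormir make renmar.
Using Recipe 6, sellam and renmar make valhal.
valhal + qormir → zinzan (Recipe 7).
Using Recipe 8, zinzan and renmar make galtov.
Using Recipe 9, galtov and norqor make selarc.
selarc → tovorb (Recipe 11).

Yes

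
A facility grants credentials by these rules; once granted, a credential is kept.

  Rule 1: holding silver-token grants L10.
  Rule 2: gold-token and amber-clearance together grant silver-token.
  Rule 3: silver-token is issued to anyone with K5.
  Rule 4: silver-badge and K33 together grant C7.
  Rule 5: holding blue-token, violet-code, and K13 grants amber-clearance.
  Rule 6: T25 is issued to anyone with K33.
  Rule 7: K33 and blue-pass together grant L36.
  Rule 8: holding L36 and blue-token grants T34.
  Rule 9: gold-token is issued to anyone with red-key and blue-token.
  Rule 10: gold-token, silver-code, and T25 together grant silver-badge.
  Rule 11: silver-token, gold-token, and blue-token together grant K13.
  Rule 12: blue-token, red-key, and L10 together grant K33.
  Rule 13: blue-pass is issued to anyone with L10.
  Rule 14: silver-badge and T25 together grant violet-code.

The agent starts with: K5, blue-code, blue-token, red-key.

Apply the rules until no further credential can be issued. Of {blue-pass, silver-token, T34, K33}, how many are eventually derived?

Holding K5 grants silver-token (Rule 3).
Holding silver-token grants L10 (Rule 1).
Holding blue-token, red-key, and L10 grants K33 (Rule 12).
Holding L10 grants blue-pass (Rule 13).
Holding K33 and blue-pass grants L36 (Rule 7).
Holding L36 and blue-token grants T34 (Rule 8).
blue-pass: reached.
silver-token: reached.
T34: reached.
K33: reached.
All 4 are reached.

4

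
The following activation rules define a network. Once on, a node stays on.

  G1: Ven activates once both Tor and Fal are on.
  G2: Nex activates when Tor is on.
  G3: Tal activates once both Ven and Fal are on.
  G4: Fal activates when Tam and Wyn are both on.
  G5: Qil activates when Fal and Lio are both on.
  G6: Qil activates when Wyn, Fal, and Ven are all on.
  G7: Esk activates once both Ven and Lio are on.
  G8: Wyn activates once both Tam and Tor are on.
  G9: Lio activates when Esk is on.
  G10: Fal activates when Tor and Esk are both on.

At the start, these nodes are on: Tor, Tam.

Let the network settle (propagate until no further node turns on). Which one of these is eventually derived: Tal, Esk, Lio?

G8: Tam and Tor on → Wyn on.
Tam and Wyn are on, so Fal activates (G4).
G1: Tor and Fal on → Ven on.
Ven and Fal are on, so Tal activates (G3).
Esk would need Ven and Lio (G7), but Lio never turns on. Lio would need Esk (G9), but Esk never turns on.

Tal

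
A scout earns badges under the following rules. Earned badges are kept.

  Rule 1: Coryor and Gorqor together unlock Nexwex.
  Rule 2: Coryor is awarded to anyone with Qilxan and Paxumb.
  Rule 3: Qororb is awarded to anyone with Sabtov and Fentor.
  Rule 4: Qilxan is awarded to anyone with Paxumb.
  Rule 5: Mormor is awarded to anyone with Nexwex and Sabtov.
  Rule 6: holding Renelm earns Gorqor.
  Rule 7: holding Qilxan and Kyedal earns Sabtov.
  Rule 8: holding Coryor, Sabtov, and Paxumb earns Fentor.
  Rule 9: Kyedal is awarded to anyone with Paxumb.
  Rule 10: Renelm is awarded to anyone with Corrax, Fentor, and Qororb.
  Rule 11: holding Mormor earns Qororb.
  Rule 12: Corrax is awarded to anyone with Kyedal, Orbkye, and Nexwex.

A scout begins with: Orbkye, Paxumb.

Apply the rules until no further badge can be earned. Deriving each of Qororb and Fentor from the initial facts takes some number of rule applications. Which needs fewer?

Fentor: With Paxumb, Kyedal is earned (Rule 9). With Paxumb, Qilxan is earned (Rule 4). With Qilxan and Kyedal, Sabtov is earned (Rule 7). With Qilxan and Paxumb, Coryor is earned (Rule 2). With Coryor, Sabtov, and Paxumb, Fentor is earned (Rule 8). [5 rule applications]
Qororb: With Paxumb, Kyedal is earned (Rule 9). With Paxumb, Qilxan is earned (Rule 4). With Qilxan and Kyedal, Sabtov is earned (Rule 7). With Qilxan and Paxumb, Coryor is earned (Rule 2). With Coryor, Sabtov, and Paxumb, Fentor is earned (Rule 8). With Sabtov and Fentor, Qororb is earned (Rule 3). [6 rule applications]
Fentor needs fewer.

Fentor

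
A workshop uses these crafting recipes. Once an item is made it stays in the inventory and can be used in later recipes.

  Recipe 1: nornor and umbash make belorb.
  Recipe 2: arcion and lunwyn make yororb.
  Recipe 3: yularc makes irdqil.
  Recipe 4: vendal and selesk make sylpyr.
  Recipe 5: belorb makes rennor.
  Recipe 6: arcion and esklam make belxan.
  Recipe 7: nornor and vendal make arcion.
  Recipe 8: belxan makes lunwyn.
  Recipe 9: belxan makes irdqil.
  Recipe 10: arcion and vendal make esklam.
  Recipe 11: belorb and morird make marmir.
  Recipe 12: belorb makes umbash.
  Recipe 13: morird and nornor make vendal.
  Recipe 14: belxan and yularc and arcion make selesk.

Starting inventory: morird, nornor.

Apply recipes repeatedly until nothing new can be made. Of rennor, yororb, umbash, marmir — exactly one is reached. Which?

yororb

Using Recipe 13, morird and nornor make vendal.
nornor and vendal → arcion (Recipe 7).
arcion and vendal → esklam (Recipe 10).
arcion and esklam → belxan (Recipe 6).
belxan → lunwyn (Recipe 8).
Using Recipe 2, arcion and lunwyn make yororb.
marmir would need belorb and morird (Recipe 11), but belorb is never obtained. rennor would need belorb (Recipe 5), but belorb is never obtained. umbash would need belorb (Recipe 12), but belorb is never obtained.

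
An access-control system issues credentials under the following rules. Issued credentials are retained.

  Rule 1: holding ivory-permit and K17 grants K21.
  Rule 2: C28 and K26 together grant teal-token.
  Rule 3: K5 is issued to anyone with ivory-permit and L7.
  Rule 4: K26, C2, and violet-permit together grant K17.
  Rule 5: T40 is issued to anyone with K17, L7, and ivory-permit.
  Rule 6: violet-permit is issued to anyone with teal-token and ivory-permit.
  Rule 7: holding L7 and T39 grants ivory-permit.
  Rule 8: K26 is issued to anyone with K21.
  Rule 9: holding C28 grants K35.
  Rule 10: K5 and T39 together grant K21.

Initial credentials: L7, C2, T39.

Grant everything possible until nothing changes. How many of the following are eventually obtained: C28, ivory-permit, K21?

2

Holding L7 and T39 grants ivory-permit (Rule 7).
Holding ivory-permit and L7 grants K5 (Rule 3).
Holding K5 and T39 grants K21 (Rule 10).
No rule produces C28, and it is not given.
ivory-permit: reached.
K21: reached.
Reached: ivory-permit and K21 — 2 of the 3.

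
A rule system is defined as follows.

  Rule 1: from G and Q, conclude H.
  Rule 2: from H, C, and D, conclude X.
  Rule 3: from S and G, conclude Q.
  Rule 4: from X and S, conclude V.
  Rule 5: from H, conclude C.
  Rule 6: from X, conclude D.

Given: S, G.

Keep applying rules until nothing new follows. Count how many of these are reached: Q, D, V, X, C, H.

S and G hold, so Q follows (Rule 3).
From G and Q, Rule 1 gives H.
From H, Rule 5 gives C.
Q: reached.
D would need X (Rule 6), but X is never established.
V would need X and S (Rule 4), but X is never established.
X would need H, C, and D (Rule 2), but D is never established.
C: reached.
H: reached.
Reached: Q, C, and H — 3 of the 6.

3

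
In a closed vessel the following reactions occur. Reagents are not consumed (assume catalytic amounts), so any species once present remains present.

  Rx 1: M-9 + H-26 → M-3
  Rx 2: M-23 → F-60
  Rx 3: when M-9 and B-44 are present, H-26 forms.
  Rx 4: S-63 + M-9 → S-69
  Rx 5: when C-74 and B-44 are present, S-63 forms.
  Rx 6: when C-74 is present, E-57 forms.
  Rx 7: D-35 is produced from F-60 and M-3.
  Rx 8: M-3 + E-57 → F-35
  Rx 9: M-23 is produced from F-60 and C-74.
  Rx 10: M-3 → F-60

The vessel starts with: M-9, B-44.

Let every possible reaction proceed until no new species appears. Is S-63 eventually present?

S-63 would need C-74 and B-44 (Rx 5), but C-74 never forms.

No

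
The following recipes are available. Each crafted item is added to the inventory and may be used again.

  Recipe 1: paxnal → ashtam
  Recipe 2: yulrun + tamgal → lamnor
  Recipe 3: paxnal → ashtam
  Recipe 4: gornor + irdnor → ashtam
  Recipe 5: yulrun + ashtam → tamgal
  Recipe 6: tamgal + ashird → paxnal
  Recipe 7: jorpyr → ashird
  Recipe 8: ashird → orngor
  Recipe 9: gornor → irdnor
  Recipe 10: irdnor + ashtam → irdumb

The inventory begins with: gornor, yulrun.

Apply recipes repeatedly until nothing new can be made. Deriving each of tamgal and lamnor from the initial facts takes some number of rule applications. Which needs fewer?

tamgal

tamgal: gornor → irdnor (Recipe 9). gornor + irdnor → ashtam (Recipe 4). yulrun + ashtam → tamgal (Recipe 5). [3 rule applications]
lamnor: Using Recipe 9, gornor makes irdnor. Using Recipe 4, gornor and irdnor make ashtam. Using Recipe 5, yulrun and ashtam make tamgal. Using Recipe 2, yulrun and tamgal make lamnor. [4 rule applications]
tamgal needs fewer.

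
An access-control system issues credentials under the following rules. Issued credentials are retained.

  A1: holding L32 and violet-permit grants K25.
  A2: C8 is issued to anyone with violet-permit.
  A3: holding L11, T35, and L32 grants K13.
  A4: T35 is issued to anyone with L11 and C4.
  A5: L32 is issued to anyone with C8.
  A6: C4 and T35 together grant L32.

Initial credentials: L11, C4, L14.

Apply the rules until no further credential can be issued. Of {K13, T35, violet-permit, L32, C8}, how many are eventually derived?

3

Holding L11 and C4 grants T35 (A4).
Holding C4 and T35 grants L32 (A6).
Holding L11, T35, and L32 grants K13 (A3).
K13: reached.
T35: reached.
No rule produces violet-permit, and it is not given.
L32: reached.
C8 would need violet-permit (A2), but violet-permit is never granted.
Reached: K13, T35, and L32 — 3 of the 5.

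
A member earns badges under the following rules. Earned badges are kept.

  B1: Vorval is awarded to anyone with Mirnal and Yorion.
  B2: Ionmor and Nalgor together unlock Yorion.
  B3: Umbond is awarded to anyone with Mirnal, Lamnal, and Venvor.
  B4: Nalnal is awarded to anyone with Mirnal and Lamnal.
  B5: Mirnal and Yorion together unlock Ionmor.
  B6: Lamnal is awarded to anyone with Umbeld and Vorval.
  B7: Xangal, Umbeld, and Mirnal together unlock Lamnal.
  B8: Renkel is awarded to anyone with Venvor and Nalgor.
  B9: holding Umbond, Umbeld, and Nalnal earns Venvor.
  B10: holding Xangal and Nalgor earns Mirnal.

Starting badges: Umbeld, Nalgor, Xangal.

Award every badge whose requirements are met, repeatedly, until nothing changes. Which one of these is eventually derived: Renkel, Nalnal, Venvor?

Nalnal

With Xangal and Nalgor, Mirnal is earned (B10).
With Xangal, Umbeld, and Mirnal, Lamnal is earned (B7).
With Mirnal and Lamnal, Nalnal is earned (B4).
Renkel would need Venvor and Nalgor (B8), but Venvor is never earned. Venvor would need Umbond, Umbeld, and Nalnal (B9), but Umbond is never earned.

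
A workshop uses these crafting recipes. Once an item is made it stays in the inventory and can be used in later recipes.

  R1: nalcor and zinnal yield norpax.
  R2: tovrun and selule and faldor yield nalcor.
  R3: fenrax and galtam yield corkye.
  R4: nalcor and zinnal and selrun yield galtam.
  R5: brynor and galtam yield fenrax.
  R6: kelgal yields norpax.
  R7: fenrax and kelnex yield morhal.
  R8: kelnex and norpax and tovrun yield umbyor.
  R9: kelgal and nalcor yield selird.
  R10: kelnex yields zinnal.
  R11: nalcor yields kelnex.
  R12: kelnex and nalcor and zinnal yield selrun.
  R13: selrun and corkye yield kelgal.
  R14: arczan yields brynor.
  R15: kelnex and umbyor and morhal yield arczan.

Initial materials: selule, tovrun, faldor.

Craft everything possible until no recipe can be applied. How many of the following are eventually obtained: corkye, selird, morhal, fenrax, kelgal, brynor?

corkye would need fenrax and galtam (R3), but fenrax is never obtained.
selird would need kelgal and nalcor (R9), but kelgal is never obtained.
morhal would need fenrax and kelnex (R7), but fenrax is never obtained.
fenrax would need brynor and galtam (R5), but brynor is never obtained.
kelgal would need selrun and corkye (R13), but corkye is never obtained.
brynor would need arczan (R14), but arczan is never obtained.
None of the 6 are reached.

0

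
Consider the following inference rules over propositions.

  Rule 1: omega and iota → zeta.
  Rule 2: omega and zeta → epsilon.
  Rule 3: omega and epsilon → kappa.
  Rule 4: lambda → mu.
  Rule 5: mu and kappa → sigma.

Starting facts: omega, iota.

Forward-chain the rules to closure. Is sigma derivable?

sigma would need mu and kappa (Rule 5), but mu is never established.

No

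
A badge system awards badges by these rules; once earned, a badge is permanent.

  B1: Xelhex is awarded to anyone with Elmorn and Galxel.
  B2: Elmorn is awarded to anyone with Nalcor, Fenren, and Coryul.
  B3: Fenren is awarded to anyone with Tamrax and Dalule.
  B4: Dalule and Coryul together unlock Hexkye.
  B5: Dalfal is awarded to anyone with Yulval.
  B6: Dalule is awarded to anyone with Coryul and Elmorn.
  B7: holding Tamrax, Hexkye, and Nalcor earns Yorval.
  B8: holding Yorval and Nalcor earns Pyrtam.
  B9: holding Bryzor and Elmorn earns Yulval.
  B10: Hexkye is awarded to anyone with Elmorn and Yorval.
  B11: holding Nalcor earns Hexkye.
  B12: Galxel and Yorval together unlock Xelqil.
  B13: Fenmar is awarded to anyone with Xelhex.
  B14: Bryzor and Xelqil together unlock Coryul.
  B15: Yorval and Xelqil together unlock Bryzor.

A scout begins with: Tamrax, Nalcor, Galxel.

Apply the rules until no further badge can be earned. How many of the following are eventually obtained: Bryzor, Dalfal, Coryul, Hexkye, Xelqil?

4

With Nalcor, Hexkye is earned (B11).
With Tamrax, Hexkye, and Nalcor, Yorval is earned (B7).
With Galxel and Yorval, Xelqil is earned (B12).
With Yorval and Xelqil, Bryzor is earned (B15).
With Bryzor and Xelqil, Coryul is earned (B14).
Bryzor: reached.
Dalfal would need Yulval (B5), but Yulval is never earned.
Coryul: reached.
Hexkye: reached.
Xelqil: reached.
Reached: Bryzor, Coryul, Hexkye, and Xelqil — 4 of the 5.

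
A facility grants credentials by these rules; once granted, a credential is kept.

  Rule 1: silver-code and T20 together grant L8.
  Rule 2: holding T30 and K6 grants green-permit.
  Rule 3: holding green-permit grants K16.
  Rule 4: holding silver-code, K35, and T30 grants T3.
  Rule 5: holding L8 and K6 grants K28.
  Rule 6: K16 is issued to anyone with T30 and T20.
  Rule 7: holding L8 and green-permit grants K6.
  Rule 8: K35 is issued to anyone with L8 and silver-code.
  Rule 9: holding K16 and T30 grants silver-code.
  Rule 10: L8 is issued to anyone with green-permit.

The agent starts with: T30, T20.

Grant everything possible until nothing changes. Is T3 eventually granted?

Holding T30 and T20 grants K16 (Rule 6).
Holding K16 and T30 grants silver-code (Rule 9).
Holding silver-code and T20 grants L8 (Rule 1).
Holding L8 and silver-code grants K35 (Rule 8).
Holding silver-code, K35, and T30 grants T3 (Rule 4).

Yes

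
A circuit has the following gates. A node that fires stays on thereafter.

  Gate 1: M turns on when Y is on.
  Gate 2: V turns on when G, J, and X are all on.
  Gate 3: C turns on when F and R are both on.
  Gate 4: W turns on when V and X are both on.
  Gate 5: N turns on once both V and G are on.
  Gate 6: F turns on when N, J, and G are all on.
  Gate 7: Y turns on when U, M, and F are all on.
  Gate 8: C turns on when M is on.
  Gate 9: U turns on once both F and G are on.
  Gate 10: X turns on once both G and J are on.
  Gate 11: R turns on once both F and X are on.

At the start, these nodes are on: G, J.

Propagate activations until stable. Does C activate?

Yes

Gate 10: G and J on → X on.
Gate 2: G, J, and X on → V on.
V and G are on, so N turns on (Gate 5).
Gate 6: N, J, and G on → F on.
F and X are on, so R turns on (Gate 11).
F and R are on, so C turns on (Gate 3).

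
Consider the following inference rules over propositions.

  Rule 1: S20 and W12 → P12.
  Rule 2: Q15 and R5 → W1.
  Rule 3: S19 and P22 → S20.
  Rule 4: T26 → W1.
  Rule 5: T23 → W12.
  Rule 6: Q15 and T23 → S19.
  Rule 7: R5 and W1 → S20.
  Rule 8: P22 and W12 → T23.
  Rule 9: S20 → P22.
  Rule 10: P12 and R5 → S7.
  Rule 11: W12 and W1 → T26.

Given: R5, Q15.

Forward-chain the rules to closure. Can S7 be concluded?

S7 would need P12 and R5 (Rule 10), but P12 is never established.

No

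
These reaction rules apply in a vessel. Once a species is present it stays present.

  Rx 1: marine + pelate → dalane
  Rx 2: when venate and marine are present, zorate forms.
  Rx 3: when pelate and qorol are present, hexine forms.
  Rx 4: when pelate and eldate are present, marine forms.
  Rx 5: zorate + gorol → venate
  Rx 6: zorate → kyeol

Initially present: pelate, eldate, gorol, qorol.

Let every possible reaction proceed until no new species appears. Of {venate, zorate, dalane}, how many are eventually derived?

pelate and eldate present → marine forms (Rx 4).
marine and pelate present → dalane forms (Rx 1).
venate would need zorate and gorol (Rx 5), but zorate never forms.
zorate would need venate and marine (Rx 2), but venate never forms.
dalane: reached.
Reached: dalane — 1 of the 3.

1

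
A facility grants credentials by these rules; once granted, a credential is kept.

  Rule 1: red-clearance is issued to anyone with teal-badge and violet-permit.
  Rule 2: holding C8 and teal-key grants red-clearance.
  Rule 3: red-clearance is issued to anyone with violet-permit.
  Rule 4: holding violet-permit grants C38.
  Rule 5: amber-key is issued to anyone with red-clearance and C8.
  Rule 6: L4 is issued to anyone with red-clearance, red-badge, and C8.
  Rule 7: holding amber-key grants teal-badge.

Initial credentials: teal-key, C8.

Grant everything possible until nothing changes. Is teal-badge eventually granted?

Yes

Holding C8 and teal-key grants red-clearance (Rule 2).
Holding red-clearance and C8 grants amber-key (Rule 5).
Holding amber-key grants teal-badge (Rule 7).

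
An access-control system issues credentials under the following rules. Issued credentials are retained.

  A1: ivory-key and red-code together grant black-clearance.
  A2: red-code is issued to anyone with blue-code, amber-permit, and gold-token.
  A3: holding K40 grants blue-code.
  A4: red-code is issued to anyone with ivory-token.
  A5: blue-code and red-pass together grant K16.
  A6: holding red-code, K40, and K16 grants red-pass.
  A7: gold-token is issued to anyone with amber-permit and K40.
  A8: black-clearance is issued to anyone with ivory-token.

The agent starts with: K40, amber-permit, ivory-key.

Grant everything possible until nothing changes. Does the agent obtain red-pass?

No

red-pass would need red-code, K40, and K16 (A6), but K16 is never granted.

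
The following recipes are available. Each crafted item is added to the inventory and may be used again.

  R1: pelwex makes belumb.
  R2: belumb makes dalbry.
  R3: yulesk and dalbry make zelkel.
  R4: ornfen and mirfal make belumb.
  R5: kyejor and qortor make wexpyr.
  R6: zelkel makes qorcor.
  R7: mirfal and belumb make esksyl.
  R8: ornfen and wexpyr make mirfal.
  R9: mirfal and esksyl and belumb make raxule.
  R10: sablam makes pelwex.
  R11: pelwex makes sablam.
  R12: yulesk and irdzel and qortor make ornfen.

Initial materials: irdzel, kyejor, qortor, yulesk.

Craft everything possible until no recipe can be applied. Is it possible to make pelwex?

No

pelwex would need sablam (R10), but sablam is never obtained.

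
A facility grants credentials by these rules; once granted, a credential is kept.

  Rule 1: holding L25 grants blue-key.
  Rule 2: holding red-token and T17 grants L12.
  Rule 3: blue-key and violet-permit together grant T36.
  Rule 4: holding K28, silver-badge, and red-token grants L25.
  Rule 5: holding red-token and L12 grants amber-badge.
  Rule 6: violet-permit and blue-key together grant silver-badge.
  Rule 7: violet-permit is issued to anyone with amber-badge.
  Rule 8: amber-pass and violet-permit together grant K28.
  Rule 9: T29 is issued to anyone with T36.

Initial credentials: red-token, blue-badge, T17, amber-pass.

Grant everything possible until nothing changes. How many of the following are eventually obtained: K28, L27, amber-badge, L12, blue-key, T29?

Holding red-token and T17 grants L12 (Rule 2).
Holding red-token and L12 grants amber-badge (Rule 5).
Holding amber-badge grants violet-permit (Rule 7).
Holding amber-pass and violet-permit grants K28 (Rule 8).
K28: reached.
No rule produces L27, and it is not given.
amber-badge: reached.
L12: reached.
blue-key would need L25 (Rule 1), but L25 is never granted.
T29 would need T36 (Rule 9), but T36 is never granted.
Reached: K28, amber-badge, and L12 — 3 of the 6.

3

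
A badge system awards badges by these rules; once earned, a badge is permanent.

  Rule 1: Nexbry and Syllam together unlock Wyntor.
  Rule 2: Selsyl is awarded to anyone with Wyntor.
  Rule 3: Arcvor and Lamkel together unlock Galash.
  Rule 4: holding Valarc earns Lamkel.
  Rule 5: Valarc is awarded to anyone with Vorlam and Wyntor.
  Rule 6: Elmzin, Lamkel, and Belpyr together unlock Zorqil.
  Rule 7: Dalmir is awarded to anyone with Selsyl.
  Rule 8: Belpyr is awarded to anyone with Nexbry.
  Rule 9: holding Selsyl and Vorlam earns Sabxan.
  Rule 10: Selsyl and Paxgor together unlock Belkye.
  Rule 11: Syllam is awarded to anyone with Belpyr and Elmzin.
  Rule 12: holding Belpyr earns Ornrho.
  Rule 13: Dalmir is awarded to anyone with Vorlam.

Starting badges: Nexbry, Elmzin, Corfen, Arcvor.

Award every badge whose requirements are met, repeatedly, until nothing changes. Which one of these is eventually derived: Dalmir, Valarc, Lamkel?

With Nexbry, Belpyr is earned (Rule 8).
With Belpyr and Elmzin, Syllam is earned (Rule 11).
With Nexbry and Syllam, Wyntor is earned (Rule 1).
With Wyntor, Selsyl is earned (Rule 2).
With Selsyl, Dalmir is earned (Rule 7).
Lamkel would need Valarc (Rule 4), but Valarc is never earned. Valarc would need Vorlam and Wyntor (Rule 5), but Vorlam is never earned.

Dalmir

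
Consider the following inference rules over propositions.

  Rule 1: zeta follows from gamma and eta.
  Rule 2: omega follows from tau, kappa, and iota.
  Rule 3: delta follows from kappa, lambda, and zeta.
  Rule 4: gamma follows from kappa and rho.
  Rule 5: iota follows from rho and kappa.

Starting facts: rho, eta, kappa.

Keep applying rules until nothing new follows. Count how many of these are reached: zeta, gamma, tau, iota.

From rho and kappa, Rule 5 gives iota.
From kappa and rho, Rule 4 gives gamma.
From gamma and eta, Rule 1 gives zeta.
zeta: reached.
gamma: reached.
No rule produces tau, and it is not given.
iota: reached.
Reached: zeta, gamma, and iota — 3 of the 4.

3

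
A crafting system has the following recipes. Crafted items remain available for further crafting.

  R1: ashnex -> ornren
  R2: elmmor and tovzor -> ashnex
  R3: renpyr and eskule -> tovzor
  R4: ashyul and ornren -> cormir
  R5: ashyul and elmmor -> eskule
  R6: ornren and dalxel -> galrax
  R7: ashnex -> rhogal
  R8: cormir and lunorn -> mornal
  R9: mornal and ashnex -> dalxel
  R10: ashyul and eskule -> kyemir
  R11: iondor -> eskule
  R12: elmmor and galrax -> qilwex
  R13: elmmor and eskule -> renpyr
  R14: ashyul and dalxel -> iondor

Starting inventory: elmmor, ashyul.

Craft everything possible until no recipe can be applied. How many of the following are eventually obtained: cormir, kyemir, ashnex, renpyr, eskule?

ashyul and elmmor -> eskule (R5).
Using R13, elmmor and eskule make renpyr.
ashyul and eskule -> kyemir (R10).
Using R3, renpyr and eskule make tovzor.
Using R2, elmmor and tovzor make ashnex.
ashnex -> ornren (R1).
Using R4, ashyul and ornren make cormir.
cormir: reached.
kyemir: reached.
ashnex: reached.
renpyr: reached.
eskule: reached.
All 5 are reached.

5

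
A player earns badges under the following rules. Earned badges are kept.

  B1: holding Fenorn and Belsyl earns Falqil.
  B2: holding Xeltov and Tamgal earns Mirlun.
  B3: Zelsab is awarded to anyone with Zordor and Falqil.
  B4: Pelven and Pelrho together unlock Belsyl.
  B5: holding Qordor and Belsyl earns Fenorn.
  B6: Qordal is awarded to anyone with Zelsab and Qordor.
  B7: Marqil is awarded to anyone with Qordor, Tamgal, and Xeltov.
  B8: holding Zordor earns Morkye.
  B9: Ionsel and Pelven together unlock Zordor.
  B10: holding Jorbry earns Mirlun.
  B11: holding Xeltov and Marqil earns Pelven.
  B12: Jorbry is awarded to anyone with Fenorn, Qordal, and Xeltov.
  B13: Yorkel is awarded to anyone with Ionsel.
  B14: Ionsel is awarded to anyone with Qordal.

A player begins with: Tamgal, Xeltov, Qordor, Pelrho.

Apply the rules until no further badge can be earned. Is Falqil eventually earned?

Yes

With Qordor, Tamgal, and Xeltov, Marqil is earned (B7).
With Xeltov and Marqil, Pelven is earned (B11).
With Pelven and Pelrho, Belsyl is earned (B4).
With Qordor and Belsyl, Fenorn is earned (B5).
With Fenorn and Belsyl, Falqil is earned (B1).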